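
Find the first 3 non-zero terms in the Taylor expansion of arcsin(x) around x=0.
3·x^5/40 + x^3/6 + x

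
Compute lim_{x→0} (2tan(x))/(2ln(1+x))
Both numerator and denominator → 0 as x → 0; this is a 0/0 indeterminate form.
Expand each to leading order near x = 0: numerator ~ 2·x, denominator ~ 2·x.
The limit of the ratio is 1.

Final answer: 1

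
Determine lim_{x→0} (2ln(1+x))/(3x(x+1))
Both numerator and denominator → 0 as x → 0; this is a 0/0 indeterminate form.
Expand each to leading order near x = 0: numerator ~ 2·x, denominator ~ 3·x.
The limit of the ratio is 2/3.

Final answer: 2/3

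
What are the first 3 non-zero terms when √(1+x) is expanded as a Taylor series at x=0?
-x^2/8 + x/2 + 1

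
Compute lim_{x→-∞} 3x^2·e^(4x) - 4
The product is a 0·∞ indeterminate form at x → -∞.
Rewrite the product as 3x^2 / e^(-4x) (an ∞/∞ form) and apply L'Hôpital, or use the standard hierarchy e^(4|x|) ≫ |x^2| as x → -∞.
The indeterminate product → 0, so the limit = -4.

Final answer: -4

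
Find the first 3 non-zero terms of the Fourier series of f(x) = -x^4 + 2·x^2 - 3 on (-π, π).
(-56 + 8·π^2)·cos(x) + (5 - 2·π^2)·cos(2·x) - π^4/5 - 3 + 2·π^2/3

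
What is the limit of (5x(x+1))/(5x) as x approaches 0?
Both numerator and denominator → 0 as x → 0; this is a 0/0 indeterminate form.
Expand each to leading order near x = 0: numerator ~ 5·x, denominator ~ 5·x.
The limit of the ratio is 1.

Final answer: 1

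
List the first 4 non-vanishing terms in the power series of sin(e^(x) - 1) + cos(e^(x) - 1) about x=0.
-11·x^4/24 - x^3/2 + x + 1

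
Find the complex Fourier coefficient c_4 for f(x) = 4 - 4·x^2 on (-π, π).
Compute the real Fourier coefficients first: a_4 = -1, b_4 = 0.
Then c_4 = (a_4 − i·b_4)/2 = -1/2.

Final answer: -1/2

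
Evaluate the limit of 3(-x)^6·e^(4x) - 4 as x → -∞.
The product is a 0·∞ indeterminate form at x → -∞.
Rewrite the product as 3(-x)^6 / e^(-4x) (an ∞/∞ form) and apply L'Hôpital, or use the standard hierarchy e^(4|x|) ≫ |(-x)^6| as x → -∞.
The indeterminate product → 0, so the limit = -4.

Final answer: -4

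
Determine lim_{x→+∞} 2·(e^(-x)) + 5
Evaluate the dominant behaviour as x → +∞; each term tends to a finite value or vanishes.
Limit = 5.

Final answer: 5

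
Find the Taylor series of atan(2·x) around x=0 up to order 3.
-8·x^3/3 + 2·x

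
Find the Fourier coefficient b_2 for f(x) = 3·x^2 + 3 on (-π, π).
b_2 = (1/π) ∫_{-π}^{π} f(x)·sin(2x) dx.
Evaluate the integral (use parity and integration by parts as needed): b_2 = 0.

Final answer: 0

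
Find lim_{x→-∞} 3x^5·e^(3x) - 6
The product is a 0·∞ indeterminate form at x → -∞.
Rewrite the product as 3x^5 / e^(-3x) (an ∞/∞ form) and apply L'Hôpital, or use the standard hierarchy e^(3|x|) ≫ |x^5| as x → -∞.
The indeterminate product → 0, so the limit = -6.

Final answer: -6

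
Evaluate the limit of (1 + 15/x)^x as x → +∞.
As x → +∞: this is the defining limit (1 + 15/x)^x → e^15.
Limit = e^(15).

Final answer: e^(15)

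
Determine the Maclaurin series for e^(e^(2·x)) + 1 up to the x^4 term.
10·e·x^4 + 20·e·x^3/3 + 4·e·x^2 + 2·e·x + 1 + e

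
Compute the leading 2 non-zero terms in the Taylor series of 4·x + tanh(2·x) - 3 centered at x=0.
6·x - 3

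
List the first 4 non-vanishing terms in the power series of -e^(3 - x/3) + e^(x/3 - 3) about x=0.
x^3·(e^(-3)/162 + e^(3)/162) + x^2·(-e^(3)/18 + e^(-3)/18) + x·(e^(-3)/3 + e^(3)/3) - e^(3) + e^(-3)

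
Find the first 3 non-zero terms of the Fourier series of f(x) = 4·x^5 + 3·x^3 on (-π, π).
(-154·π^2 + 8·π^4 + 924)·sin(x) + (-4·π^4 - 51/2 + 17·π^2)·sin(2·x) + (-106·π^2/27 + 212/81 + 8·π^4/3)·sin(3·x)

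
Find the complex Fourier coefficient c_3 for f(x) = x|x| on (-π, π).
Compute the real Fourier coefficients first: a_3 = 0, b_3 = (-8 + 18·π^2)/(27·π).
Then c_3 = (a_3 − i·b_3)/2 = -i·π/3 + 4·i/(27·π).

Final answer: -i·π/3 + 4·i/(27·π)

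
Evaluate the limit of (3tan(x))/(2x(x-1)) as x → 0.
Both numerator and denominator → 0 as x → 0; this is a 0/0 indeterminate form.
Expand each to leading order near x = 0: numerator ~ 3·x, denominator ~ -2·x.
The limit of the ratio is -3/2.

Final answer: -3/2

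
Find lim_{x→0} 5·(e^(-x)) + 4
Direct substitution at x = 0 gives 9.

Final answer: 9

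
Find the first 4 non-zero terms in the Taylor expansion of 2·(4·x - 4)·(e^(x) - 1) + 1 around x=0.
8·x^3/3 + 4·x^2 - 8·x + 1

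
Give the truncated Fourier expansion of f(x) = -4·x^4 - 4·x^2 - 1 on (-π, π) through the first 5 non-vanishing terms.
(-176 + 32·π^2)·cos(x) + (8 - 8·π^2)·cos(2·x) + (-16/27 + 32·π^2/9)·cos(3·x) + (-2·π^2 - 1/4)·cos(4·x) - 4·π^4/5 - 4·π^2/3 - 1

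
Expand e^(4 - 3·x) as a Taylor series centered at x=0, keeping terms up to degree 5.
-81·x^5·e^(4)/40 + 27·x^4·e^(4)/8 - 9·x^3·e^(4)/2 + 9·x^2·e^(4)/2 - 3·x·e^(4) + e^(4)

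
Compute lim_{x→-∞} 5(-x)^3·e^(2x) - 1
The product is a 0·∞ indeterminate form at x → -∞.
Rewrite the product as 5(-x)^3 / e^(-2x) (an ∞/∞ form) and apply L'Hôpital, or use the standard hierarchy e^(2|x|) ≫ |(-x)^3| as x → -∞.
The indeterminate product → 0, so the limit = -1.

Final answer: -1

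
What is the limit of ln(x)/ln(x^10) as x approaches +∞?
This is an ∞/∞ indeterminate form as x → +∞.
Write ln(x^10) = 10·ln(x), reducing the quotient to 1/10.
Limit = 1/10.

Final answer: 1/10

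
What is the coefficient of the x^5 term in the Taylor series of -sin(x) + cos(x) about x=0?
Expand to order 5: -sin(x) + cos(x) = -x^5/120 + x^4/24 + x^3/6 - x^2/2 - x + 1 + O(x^6).
The coefficient of x^5 is -1/120.

Final answer: -1/120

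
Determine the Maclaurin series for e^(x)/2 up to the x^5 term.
x^5/240 + x^4/48 + x^3/12 + x^2/4 + x/2 + 1/2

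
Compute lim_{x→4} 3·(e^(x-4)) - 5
Direct substitution at x = 4 gives -2.

Final answer: -2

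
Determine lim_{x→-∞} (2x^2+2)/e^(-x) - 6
The quotient is an ∞/∞ indeterminate form as x → -∞.
Compare growth rates of the dominant terms (exponentials ≫ polynomials ≫ logarithms), or apply L'Hôpital's rule; the quotient → 0.
Adding the constant: 0 - 6 = -6. Limit = -6.

Final answer: -6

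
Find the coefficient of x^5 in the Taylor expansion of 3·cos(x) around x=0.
Expand to order 5: 3·cos(x) = x^4/8 - 3·x^2/2 + 3 + O(x^6).
The coefficient of x^5 is 0.

Final answer: 0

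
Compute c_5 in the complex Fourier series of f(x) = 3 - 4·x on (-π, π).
Compute the real Fourier coefficients first: a_5 = 0, b_5 = -8/5.
Then c_5 = (a_5 − i·b_5)/2 = 4·i/5.

Final answer: 4·i/5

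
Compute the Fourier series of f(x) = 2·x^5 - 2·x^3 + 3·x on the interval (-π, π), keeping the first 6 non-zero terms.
(-84·π^2 + 4·π^4 + 510)·sin(x) + (-2·π^4 - 21 + 12·π^2)·sin(2·x) + (-116·π^2/27 + 394/81 + 4·π^4/3)·sin(3·x) + (-π^4 - 75/32 + 9·π^2/4)·sin(4·x) + (-36·π^2/25 + 966/625 + 4·π^4/5)·sin(5·x) + (-2·π^4/3 - 95/81 + 28·π^2/27)·sin(6·x)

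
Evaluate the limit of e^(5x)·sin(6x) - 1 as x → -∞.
Evaluate the dominant behaviour as x → -∞; each term tends to a finite value or vanishes.
Limit = -1.

Final answer: -1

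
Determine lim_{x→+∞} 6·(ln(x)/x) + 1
Evaluate the dominant behaviour as x → +∞; each term tends to a finite value or vanishes.
Limit = 1.

Final answer: 1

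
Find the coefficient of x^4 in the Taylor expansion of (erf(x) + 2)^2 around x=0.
Expand to order 4: (erf(x) + 2)^2 = -8·x^4/(3·π) - 8·x^3/(3·√(π)) + 4·x^2/π + 8·x/√(π) + 4 + O(x^5).
The coefficient of x^4 is -8/(3·π).

Final answer: -8/(3·π)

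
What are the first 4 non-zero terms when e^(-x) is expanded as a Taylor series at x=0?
-x^3/6 + x^2/2 - x + 1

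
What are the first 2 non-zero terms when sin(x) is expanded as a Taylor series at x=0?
-x^3/6 + x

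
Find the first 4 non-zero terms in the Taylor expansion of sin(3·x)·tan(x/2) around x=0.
-2017·x^8/13440 + 67·x^6/80 - 17·x^4/8 + 3·x^2/2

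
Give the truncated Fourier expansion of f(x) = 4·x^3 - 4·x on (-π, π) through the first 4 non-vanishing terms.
(-56 + 8·π^2)·sin(x) + (10 - 4·π^2)·sin(2·x) + (-40/9 + 8·π^2/3)·sin(3·x) + (11/4 - 2·π^2)·sin(4·x)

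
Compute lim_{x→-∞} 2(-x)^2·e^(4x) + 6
The product is a 0·∞ indeterminate form at x → -∞.
Rewrite the product as 2(-x)^2 / e^(-4x) (an ∞/∞ form) and apply L'Hôpital, or use the standard hierarchy e^(4|x|) ≫ |(-x)^2| as x → -∞.
The indeterminate product → 0, so the limit = 6.

Final answer: 6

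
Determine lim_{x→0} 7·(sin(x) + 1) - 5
Direct substitution at x = 0 gives 2.

Final answer: 2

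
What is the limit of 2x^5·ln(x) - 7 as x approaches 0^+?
The product is a 0·∞ indeterminate form at x → 0⁺.
Rewrite the product as 2·ln(x) / x^(-5) and apply L'Hôpital, or use the standard hierarchy x^(-5) ≫ |ln x| as x → 0⁺.
The indeterminate product → 0, so the limit = -7.

Final answer: -7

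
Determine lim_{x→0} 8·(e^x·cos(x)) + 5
Direct substitution at x = 0 gives 13.

Final answer: 13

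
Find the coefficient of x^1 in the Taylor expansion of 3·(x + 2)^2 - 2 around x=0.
Expand to order 1: 3·(x + 2)^2 - 2 = 12·x + 10 + O(x^2).
The coefficient of x^1 is 12.

Final answer: 12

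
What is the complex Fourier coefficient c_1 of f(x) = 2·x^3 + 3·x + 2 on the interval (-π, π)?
Compute the real Fourier coefficients first: a_1 = 0, b_1 = -18 + 4·π^2.
Then c_1 = (a_1 − i·b_1)/2 = -2·i·π^2 + 9·i.

Final answer: -2·i·π^2 + 9·i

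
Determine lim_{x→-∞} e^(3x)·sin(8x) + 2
Evaluate the dominant behaviour as x → -∞; each term tends to a finite value or vanishes.
Limit = 2.

Final answer: 2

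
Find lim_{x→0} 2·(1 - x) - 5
Direct substitution at x = 0 gives -3.

Final answer: -3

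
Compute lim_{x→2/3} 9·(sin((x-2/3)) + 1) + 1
Direct substitution at x = 2/3 gives 10.

Final answer: 10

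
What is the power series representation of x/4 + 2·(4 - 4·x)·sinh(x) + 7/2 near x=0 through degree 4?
-4·x^4/3 + 4·x^3/3 - 8·x^2 + 33·x/4 + 7/2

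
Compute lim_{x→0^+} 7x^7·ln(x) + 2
The product is a 0·∞ indeterminate form at x → 0⁺.
Rewrite the product as 7·ln(x) / x^(-7) and apply L'Hôpital, or use the standard hierarchy x^(-7) ≫ |ln x| as x → 0⁺.
The indeterminate product → 0, so the limit = 2.

Final answer: 2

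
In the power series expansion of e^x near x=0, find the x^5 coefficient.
Expand to order 5: e^x = x^5/120 + x^4/24 + x^3/6 + x^2/2 + x + 1 + O(x^6).
The coefficient of x^5 is 1/120.

Final answer: 1/120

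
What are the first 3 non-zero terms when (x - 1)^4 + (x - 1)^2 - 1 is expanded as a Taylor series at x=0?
7·x^2 - 6·x + 1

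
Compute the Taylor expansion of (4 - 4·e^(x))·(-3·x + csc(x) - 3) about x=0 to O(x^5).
41·x^4/18 + 15·x^3/2 + 50·x^2/3 + 10·x - 4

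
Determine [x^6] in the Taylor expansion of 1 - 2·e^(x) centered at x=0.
Expand to order 6: 1 - 2·e^(x) = -x^6/360 - x^5/60 - x^4/12 - x^3/3 - x^2 - 2·x - 1 + O(x^7).
The coefficient of x^6 is -1/360.

Final answer: -1/360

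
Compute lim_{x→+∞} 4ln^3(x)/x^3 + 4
The quotient is an ∞/∞ indeterminate form as x → +∞.
The polynomial denominator x^3 dominates the logarithmic numerator (any positive power of x ≫ ln^3(x) as x → ∞), so the quotient → 0.
Adding the constant: 0 + 4 = 4. Limit = 4.

Final answer: 4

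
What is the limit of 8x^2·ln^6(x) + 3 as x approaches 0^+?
The product is a 0·∞ indeterminate form at x → 0⁺.
Rewrite the product as 8·ln^6(x) / x^(-2) and apply L'Hôpital, or use the standard hierarchy x^(-2) ≫ |ln x|^6 as x → 0⁺.
The indeterminate product → 0, so the limit = 3.

Final answer: 3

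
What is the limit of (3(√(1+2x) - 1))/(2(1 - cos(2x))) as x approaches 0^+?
Both numerator and denominator → 0 as x → 0^+; this is a 0/0 indeterminate form.
Expand each to leading order near x = 0: numerator ~ 3·x, denominator ~ 4·x^2.
The limit of the ratio is ∞.

Final answer: ∞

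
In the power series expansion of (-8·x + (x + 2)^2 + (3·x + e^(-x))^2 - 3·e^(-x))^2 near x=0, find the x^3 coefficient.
Expand to order 3: (-8·x + (x + 2)^2 + (3·x + e^(-x))^2 - 3·e^(-x))^2 = 107·x^3/3 + 27·x^2 + 12·x + 4 + O(x^4).
The coefficient of x^3 is 107/3.

Final answer: 107/3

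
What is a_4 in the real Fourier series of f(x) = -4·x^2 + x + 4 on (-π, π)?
a_4 = (1/π) ∫_{-π}^{π} f(x)·cos(4x) dx.
Evaluate the integral (use parity and integration by parts as needed): a_4 = -1.

Final answer: -1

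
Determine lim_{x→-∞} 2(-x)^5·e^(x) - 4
The product is a 0·∞ indeterminate form at x → -∞.
Rewrite the product as 2(-x)^5 / e^(-x) (an ∞/∞ form) and apply L'Hôpital, or use the standard hierarchy e^(|x|) ≫ |(-x)^5| as x → -∞.
The indeterminate product → 0, so the limit = -4.

Final answer: -4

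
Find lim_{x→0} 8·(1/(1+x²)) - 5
Direct substitution at x = 0 gives 3.

Final answer: 3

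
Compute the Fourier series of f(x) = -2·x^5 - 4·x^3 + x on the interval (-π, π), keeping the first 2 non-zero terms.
(-430 - 4·π^4 + 72·π^2)·sin(x) + (-6·π^2 + 8 + 2·π^4)·sin(2·x)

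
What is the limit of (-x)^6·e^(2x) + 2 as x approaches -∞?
The product is a 0·∞ indeterminate form at x → -∞.
Rewrite the product as (-x)^6 / e^(-2x) (an ∞/∞ form) and apply L'Hôpital, or use the standard hierarchy e^(2|x|) ≫ |(-x)^6| as x → -∞.
The indeterminate product → 0, so the limit = 2.

Final answer: 2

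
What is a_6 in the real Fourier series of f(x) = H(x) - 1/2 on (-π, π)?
a_6 = (1/π) ∫_{-π}^{π} f(x)·cos(6x) dx.
Evaluate the integral (use parity and integration by parts as needed): a_6 = 0.

Final answer: 0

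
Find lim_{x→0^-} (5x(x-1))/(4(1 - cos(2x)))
Both numerator and denominator → 0 as x → 0^-; this is a 0/0 indeterminate form.
Expand each to leading order near x = 0: numerator ~ -5·x, denominator ~ 8·x^2.
The limit of the ratio is ∞.

Final answer: ∞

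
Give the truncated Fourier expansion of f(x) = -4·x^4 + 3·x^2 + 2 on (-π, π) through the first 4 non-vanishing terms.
(-204 + 32·π^2)·cos(x) + (15 - 8·π^2)·cos(2·x) + (-100/27 + 32·π^2/9)·cos(3·x) - 4·π^4/5 + 2 + π^2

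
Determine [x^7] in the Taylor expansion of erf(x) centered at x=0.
Expand to order 7: erf(x) = -x^7/(21·√(π)) + x^5/(5·√(π)) - 2·x^3/(3·√(π)) + 2·x/√(π) + O(x^8).
The coefficient of x^7 is -1/(21·√(π)).

Final answer: -1/(21·√(π))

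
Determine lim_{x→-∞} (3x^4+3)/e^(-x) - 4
The quotient is an ∞/∞ indeterminate form as x → -∞.
Compare growth rates of the dominant terms (exponentials ≫ polynomials ≫ logarithms), or apply L'Hôpital's rule; the quotient → 0.
Adding the constant: 0 - 4 = -4. Limit = -4.

Final answer: -4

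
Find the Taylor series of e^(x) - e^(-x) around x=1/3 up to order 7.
(-1 + e^(2/3))·e^(-1/3) + (1 + e^(2/3))·e^(-1/3)·(x - 1/3) + (-1 + e^(2/3))·e^(-1/3)·(x - 1/3)^2/2 + (1 + e^(2/3))·e^(-1/3)·(x - 1/3)^3/6 + (-1 + e^(2/3))·e^(-1/3)·(x - 1/3)^4/24 + (1 + e^(2/3))·e^(-1/3)·(x - 1/3)^5/120 + (-1 + e^(2/3))·e^(-1/3)·(x - 1/3)^6/720 + (1 + e^(2/3))·e^(-1/3)·(x - 1/3)^7/5040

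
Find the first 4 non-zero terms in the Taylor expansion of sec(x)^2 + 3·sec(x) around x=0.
91·x^6/144 + 31·x^4/24 + 5·x^2/2 + 4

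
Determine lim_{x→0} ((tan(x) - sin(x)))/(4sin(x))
Both numerator and denominator → 0 as x → 0; this is a 0/0 indeterminate form.
Expand each to leading order near x = 0: numerator ~ x^3/2, denominator ~ 4·x.
The limit of the ratio is 0.

Final answer: 0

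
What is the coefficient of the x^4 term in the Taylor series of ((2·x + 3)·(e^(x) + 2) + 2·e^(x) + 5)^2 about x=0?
Expand to order 4: ((2·x + 3)·(e^(x) + 2) + 2·e^(x) + 5)^2 = 935·x^4/12 + 473·x^3/3 + 265·x^2 + 352·x + 256 + O(x^5).
The coefficient of x^4 is 935/12.

Final answer: 935/12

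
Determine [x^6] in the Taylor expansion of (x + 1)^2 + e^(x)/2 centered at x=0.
Expand to order 6: (x + 1)^2 + e^(x)/2 = x^6/1440 + x^5/240 + x^4/48 + x^3/12 + 5·x^2/4 + 5·x/2 + 3/2 + O(x^7).
The coefficient of x^6 is 1/1440.

Final answer: 1/1440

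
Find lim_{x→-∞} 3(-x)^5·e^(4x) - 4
The product is a 0·∞ indeterminate form at x → -∞.
Rewrite the product as 3(-x)^5 / e^(-4x) (an ∞/∞ form) and apply L'Hôpital, or use the standard hierarchy e^(4|x|) ≫ |(-x)^5| as x → -∞.
The indeterminate product → 0, so the limit = -4.

Final answer: -4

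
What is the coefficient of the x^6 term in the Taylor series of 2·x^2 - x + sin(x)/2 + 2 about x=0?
Expand to order 6: 2·x^2 - x + sin(x)/2 + 2 = x^5/240 - x^3/12 + 2·x^2 - x/2 + 2 + O(x^7).
The coefficient of x^6 is 0.

Final answer: 0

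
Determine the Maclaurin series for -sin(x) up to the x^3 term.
x^3/6 - x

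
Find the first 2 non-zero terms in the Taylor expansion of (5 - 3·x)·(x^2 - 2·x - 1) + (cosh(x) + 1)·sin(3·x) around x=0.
-x - 5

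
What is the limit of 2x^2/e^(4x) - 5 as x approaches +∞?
The quotient is an ∞/∞ indeterminate form as x → +∞.
The exponential denominator e^(4x) dominates the polynomial numerator (e^x ≫ x^2 as x → ∞), so the quotient → 0.
Adding the constant: 0 - 5 = -5. Limit = -5.

Final answer: -5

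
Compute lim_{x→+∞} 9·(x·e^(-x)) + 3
Evaluate the dominant behaviour as x → +∞; each term tends to a finite value or vanishes.
Limit = 3.

Final answer: 3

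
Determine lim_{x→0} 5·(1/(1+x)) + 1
Direct substitution at x = 0 gives 6.

Final answer: 6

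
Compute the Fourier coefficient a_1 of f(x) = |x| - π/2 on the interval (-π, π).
a_1 = (1/π) ∫_{-π}^{π} f(x)·cos(1x) dx.
Evaluate the integral (use parity and integration by parts as needed): a_1 = -4/π.

Final answer: -4/π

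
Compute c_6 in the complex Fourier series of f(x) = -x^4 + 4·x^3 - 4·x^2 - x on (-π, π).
Compute the real Fourier coefficients first: a_6 = -2·π^2/9 - 11/27, b_6 = 5/9 - 4·π^2/3.
Then c_6 = (a_6 − i·b_6)/2 = -π^2/9 - 11/54 - 5·i/18 + 2·i·π^2/3.

Final answer: -π^2/9 - 11/54 - 5·i/18 + 2·i·π^2/3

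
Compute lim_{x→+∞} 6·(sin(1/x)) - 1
Evaluate the dominant behaviour as x → +∞; each term tends to a finite value or vanishes.
Limit = -1.

Final answer: -1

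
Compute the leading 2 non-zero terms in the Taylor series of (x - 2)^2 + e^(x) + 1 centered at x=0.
6 - 3·x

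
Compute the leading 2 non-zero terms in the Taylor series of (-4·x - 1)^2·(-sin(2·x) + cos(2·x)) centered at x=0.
6·x + 1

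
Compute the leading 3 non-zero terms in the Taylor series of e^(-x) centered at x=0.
x^2/2 - x + 1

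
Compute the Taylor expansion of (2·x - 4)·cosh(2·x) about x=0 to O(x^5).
-8·x^4/3 + 4·x^3 - 8·x^2 + 2·x - 4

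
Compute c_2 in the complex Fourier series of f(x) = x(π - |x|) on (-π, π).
Compute the real Fourier coefficients first: a_2 = 0, b_2 = 0.
Then c_2 = (a_2 − i·b_2)/2 = 0.

Final answer: 0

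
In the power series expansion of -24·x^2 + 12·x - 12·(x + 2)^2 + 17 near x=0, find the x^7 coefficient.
Expand to order 7: -24·x^2 + 12·x - 12·(x + 2)^2 + 17 = -36·x^2 - 36·x - 31 + O(x^8).
The coefficient of x^7 is 0.

Final answer: 0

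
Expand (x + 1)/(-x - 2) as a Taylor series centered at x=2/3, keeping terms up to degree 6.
-5/8 - 9·(x - 2/3)/64 + 27·(x - 2/3)^2/512 - 81·(x - 2/3)^3/4096 + 243·(x - 2/3)^4/32768 - 729·(x - 2/3)^5/262144 + 2187·(x - 2/3)^6/2097152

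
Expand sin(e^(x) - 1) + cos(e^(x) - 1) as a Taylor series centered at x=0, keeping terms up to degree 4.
-11·x^4/24 - x^3/2 + x + 1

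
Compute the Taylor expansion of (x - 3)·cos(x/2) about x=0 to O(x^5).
-x^4/128 - x^3/8 + 3·x^2/8 + x - 3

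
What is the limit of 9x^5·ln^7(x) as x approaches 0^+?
This is a 0·∞ indeterminate form at x → 0⁺.
Rewrite the product as 9·ln^7(x) / x^(-5) and apply L'Hôpital, or use the standard hierarchy x^(-5) ≫ |ln x|^7 as x → 0⁺.
The indeterminate product → 0, so the limit = 0.

Final answer: 0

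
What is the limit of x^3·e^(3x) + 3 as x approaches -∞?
The product is a 0·∞ indeterminate form at x → -∞.
Rewrite the product as x^3 / e^(-3x) (an ∞/∞ form) and apply L'Hôpital, or use the standard hierarchy e^(3|x|) ≫ |x^3| as x → -∞.
The indeterminate product → 0, so the limit = 3.

Final answer: 3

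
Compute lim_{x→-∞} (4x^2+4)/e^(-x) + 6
The quotient is an ∞/∞ indeterminate form as x → -∞.
Compare growth rates of the dominant terms (exponentials ≫ polynomials ≫ logarithms), or apply L'Hôpital's rule; the quotient → 0.
Adding the constant: 0 + 6 = 6. Limit = 6.

Final answer: 6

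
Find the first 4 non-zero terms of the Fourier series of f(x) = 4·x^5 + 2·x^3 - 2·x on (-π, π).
(-156·π^2 + 8·π^4 + 932)·sin(x) + (-4·π^4 - 25 + 18·π^2)·sin(2·x) + (-124·π^2/27 + 140/81 + 8·π^4/3)·sin(3·x) + (-2·π^4 + 7/16 + 3·π^2/2)·sin(4·x)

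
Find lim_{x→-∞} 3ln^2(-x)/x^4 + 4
The quotient is an ∞/∞ indeterminate form as x → -∞.
Compare growth rates of the dominant terms (exponentials ≫ polynomials ≫ logarithms), or apply L'Hôpital's rule; the quotient → 0.
Adding the constant: 0 + 4 = 4. Limit = 4.

Final answer: 4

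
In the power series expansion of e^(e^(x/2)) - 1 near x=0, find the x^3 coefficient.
Expand to order 3: e^(e^(x/2)) - 1 = 5·e·x^3/48 + e·x^2/4 + e·x/2 - 1 + e + O(x^4).
The coefficient of x^3 is 5·e/48.

Final answer: 5·e/48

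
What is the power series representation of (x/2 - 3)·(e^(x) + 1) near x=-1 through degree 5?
(-7·e - 7)·e^(-1)/2 + (-6 + e)·e^(-1)·(x + 1)/2 - 5·e^(-1)·(x + 1)^2/4 - e^(-1)·(x + 1)^3/3 - e^(-1)·(x + 1)^4/16 - e^(-1)·(x + 1)^5/120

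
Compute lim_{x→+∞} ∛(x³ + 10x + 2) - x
This is an ∞ − ∞ indeterminate form.
Multiply by (A² + AB + B²)/(A² + AB + B²) where A = ∛(x³+10x + 2), B = x to use A³ − B³ = (A−B)(A²+AB+B²); the x³ terms cancel, leaving (10x + 2)/(A²+AB+B²) with denominator ~ 3x², so the limit is 0.
Limit = 0.

Final answer: 0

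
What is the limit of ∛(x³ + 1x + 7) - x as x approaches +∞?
This is an ∞ − ∞ indeterminate form.
Multiply by (A² + AB + B²)/(A² + AB + B²) where A = ∛(x³+1x + 7), B = x to use A³ − B³ = (A−B)(A²+AB+B²); the x³ terms cancel, leaving (1x + 7)/(A²+AB+B²) with denominator ~ 3x², so the limit is 0.
Limit = 0.

Final answer: 0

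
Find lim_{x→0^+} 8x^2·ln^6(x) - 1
The product is a 0·∞ indeterminate form at x → 0⁺.
Rewrite the product as 8·ln^6(x) / x^(-2) and apply L'Hôpital, or use the standard hierarchy x^(-2) ≫ |ln x|^6 as x → 0⁺.
The indeterminate product → 0, so the limit = -1.

Final answer: -1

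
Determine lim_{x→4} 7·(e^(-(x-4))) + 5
Direct substitution at x = 4 gives 12.

Final answer: 12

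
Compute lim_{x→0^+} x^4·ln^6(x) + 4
The product is a 0·∞ indeterminate form at x → 0⁺.
Rewrite the product as ln^6(x) / x^(-4) and apply L'Hôpital, or use the standard hierarchy x^(-4) ≫ |ln x|^6 as x → 0⁺.
The indeterminate product → 0, so the limit = 4.

Final answer: 4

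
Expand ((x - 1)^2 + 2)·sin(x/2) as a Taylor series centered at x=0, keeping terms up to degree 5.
-77·x^5/3840 + x^4/24 + 7·x^3/16 - x^2 + 3·x/2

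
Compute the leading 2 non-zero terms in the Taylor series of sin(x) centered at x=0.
-x^3/6 + x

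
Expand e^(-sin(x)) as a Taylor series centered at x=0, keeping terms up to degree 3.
x^2/2 - x + 1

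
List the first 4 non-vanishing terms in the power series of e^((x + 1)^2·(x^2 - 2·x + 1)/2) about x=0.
-2·x^6·e^(1/2)/3 + x^4·e^(1/2) - x^2·e^(1/2) + e^(1/2)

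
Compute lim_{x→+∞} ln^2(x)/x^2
This is an ∞/∞ indeterminate form as x → +∞.
The polynomial denominator x^2 dominates the logarithmic numerator (any positive power of x ≫ ln^2(x) as x → ∞), so the quotient → 0.
Limit = 0.

Final answer: 0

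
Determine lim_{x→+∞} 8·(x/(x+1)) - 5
Evaluate the dominant behaviour as x → +∞; each term tends to a finite value or vanishes.
Limit = 3.

Final answer: 3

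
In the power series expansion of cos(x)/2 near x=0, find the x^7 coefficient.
Expand to order 7: cos(x)/2 = -x^6/1440 + x^4/48 - x^2/4 + 1/2 + O(x^8).
The coefficient of x^7 is 0.

Final answer: 0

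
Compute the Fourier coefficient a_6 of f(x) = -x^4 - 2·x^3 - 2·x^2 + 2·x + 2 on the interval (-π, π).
a_6 = (1/π) ∫_{-π}^{π} f(x)·cos(6x) dx.
Evaluate the integral (use parity and integration by parts as needed): a_6 = -2·π^2/9 - 5/27.

Final answer: -2·π^2/9 - 5/27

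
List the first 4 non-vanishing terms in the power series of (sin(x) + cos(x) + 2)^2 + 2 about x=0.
-2·x^3 - 2·x^2 + 6·x + 11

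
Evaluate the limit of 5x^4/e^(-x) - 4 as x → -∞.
The quotient is an ∞/∞ indeterminate form as x → -∞.
Compare growth rates of the dominant terms (exponentials ≫ polynomials ≫ logarithms), or apply L'Hôpital's rule; the quotient → 0.
Adding the constant: 0 - 4 = -4. Limit = -4.

Final answer: -4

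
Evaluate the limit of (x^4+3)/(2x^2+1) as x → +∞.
This is an ∞/∞ indeterminate form as x → +∞.
Divide numerator and denominator by x^4 and let the lower-order terms vanish; the numerator's degree 4 exceeds the denominator's degree 2, so the quotient diverges.
Limit = ∞.

Final answer: ∞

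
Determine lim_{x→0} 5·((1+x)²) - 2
Direct substitution at x = 0 gives 3.

Final answer: 3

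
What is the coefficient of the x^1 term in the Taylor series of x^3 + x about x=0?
Expand to order 1: x^3 + x = x + O(x^2).
The coefficient of x^1 is 1.

Final answer: 1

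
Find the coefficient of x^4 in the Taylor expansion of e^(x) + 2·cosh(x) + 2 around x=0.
Expand to order 4: e^(x) + 2·cosh(x) + 2 = x^4/8 + x^3/6 + 3·x^2/2 + x + 5 + O(x^5).
The coefficient of x^4 is 1/8.

Final answer: 1/8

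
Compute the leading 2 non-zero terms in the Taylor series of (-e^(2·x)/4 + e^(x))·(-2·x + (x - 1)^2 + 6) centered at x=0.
x/2 + 21/4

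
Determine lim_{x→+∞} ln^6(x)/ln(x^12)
This is an ∞/∞ indeterminate form as x → +∞.
Write ln(x^12) = 12·ln(x), reducing the quotient to ln^5(x)/12 → ∞.
Limit = ∞.

Final answer: ∞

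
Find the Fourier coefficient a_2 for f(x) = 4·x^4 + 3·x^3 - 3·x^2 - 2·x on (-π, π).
a_2 = (1/π) ∫_{-π}^{π} f(x)·cos(2x) dx.
Evaluate the integral (use parity and integration by parts as needed): a_2 = -15 + 8·π^2.

Final answer: -15 + 8·π^2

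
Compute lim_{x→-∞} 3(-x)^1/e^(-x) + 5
The quotient is an ∞/∞ indeterminate form as x → -∞.
Compare growth rates of the dominant terms (exponentials ≫ polynomials ≫ logarithms), or apply L'Hôpital's rule; the quotient → 0.
Adding the constant: 0 + 5 = 5. Limit = 5.

Final answer: 5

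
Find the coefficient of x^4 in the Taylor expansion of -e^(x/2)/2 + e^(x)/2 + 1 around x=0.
Expand to order 4: -e^(x/2)/2 + e^(x)/2 + 1 = 5·x^4/256 + 7·x^3/96 + 3·x^2/16 + x/4 + 1 + O(x^5).
The coefficient of x^4 is 5/256.

Final answer: 5/256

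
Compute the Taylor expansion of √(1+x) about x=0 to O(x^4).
x^3/16 - x^2/8 + x/2 + 1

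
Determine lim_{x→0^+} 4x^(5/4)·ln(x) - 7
The product is a 0·∞ indeterminate form at x → 0⁺.
Rewrite the product as 4·ln(x) / x^(-5/4) and apply L'Hôpital, or use the standard hierarchy x^(-5/4) ≫ |ln x| as x → 0⁺.
The indeterminate product → 0, so the limit = -7.

Final answer: -7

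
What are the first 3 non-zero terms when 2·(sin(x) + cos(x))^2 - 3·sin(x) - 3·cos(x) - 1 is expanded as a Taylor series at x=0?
3·x^2/2 + x - 2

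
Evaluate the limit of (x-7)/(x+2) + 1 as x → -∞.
Evaluate the dominant behaviour as x → -∞; each term tends to a finite value or vanishes.
Limit = 2.

Final answer: 2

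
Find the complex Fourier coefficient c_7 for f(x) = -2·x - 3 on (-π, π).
Compute the real Fourier coefficients first: a_7 = 0, b_7 = -4/7.
Then c_7 = (a_7 − i·b_7)/2 = 2·i/7.

Final answer: 2·i/7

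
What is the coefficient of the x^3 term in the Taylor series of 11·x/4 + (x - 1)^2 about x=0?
Expand to order 3: 11·x/4 + (x - 1)^2 = x^2 + 3·x/4 + 1 + O(x^4).
The coefficient of x^3 is 0.

Final answer: 0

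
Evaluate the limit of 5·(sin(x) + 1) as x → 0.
Direct substitution at x = 0 gives 5.

Final answer: 5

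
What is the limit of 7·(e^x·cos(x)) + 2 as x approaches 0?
Direct substitution at x = 0 gives 9.

Final answer: 9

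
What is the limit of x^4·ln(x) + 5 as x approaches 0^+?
The product is a 0·∞ indeterminate form at x → 0⁺.
Rewrite the product as ln(x) / x^(-4) and apply L'Hôpital, or use the standard hierarchy x^(-4) ≫ |ln x| as x → 0⁺.
The indeterminate product → 0, so the limit = 5.

Final answer: 5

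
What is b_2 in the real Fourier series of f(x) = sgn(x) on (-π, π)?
b_2 = (1/π) ∫_{-π}^{π} f(x)·sin(2x) dx.
Evaluate the integral (use parity and integration by parts as needed): b_2 = 0.

Final answer: 0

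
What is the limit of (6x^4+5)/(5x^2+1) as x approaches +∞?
This is an ∞/∞ indeterminate form as x → +∞.
Divide numerator and denominator by x^4 and let the lower-order terms vanish; the numerator's degree 4 exceeds the denominator's degree 2, so the quotient diverges.
Limit = ∞.

Final answer: ∞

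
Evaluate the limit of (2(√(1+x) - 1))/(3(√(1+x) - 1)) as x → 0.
Both numerator and denominator → 0 as x → 0; this is a 0/0 indeterminate form.
Expand each to leading order near x = 0: numerator ~ x, denominator ~ 3·x/2.
The limit of the ratio is 2/3.

Final answer: 2/3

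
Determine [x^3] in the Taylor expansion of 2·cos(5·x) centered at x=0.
Expand to order 3: 2·cos(5·x) = 2 - 25·x^2 + O(x^4).
The coefficient of x^3 is 0.

Final answer: 0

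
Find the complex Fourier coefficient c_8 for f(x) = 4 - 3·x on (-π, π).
Compute the real Fourier coefficients first: a_8 = 0, b_8 = 3/4.
Then c_8 = (a_8 − i·b_8)/2 = -3·i/8.

Final answer: -3·i/8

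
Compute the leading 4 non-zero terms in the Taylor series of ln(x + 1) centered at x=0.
-x^4/4 + x^3/3 - x^2/2 + x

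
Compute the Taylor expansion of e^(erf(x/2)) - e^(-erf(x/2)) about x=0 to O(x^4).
x^3·(-1/(6·√(π)) + 1/(3·π^(3/2))) + 2·x/√(π)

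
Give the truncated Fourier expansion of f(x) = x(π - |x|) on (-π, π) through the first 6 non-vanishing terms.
8·sin(x)/π + 8·sin(3·x)/(27·π) + 8·sin(5·x)/(125·π) + 8·sin(7·x)/(343·π) + 8·sin(9·x)/(729·π) + 8·sin(11·x)/(1331·π)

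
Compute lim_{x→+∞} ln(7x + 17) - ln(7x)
This is an ∞ − ∞ indeterminate form.
Combine the logarithms: ln(7x+17) − ln(7x) = ln((7x+17)/(7x)) = ln(1 + 17/(7x)) → ln(1) = 0.
Limit = 0.

Final answer: 0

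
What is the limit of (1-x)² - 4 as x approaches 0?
Direct substitution at x = 0 gives -3.

Final answer: -3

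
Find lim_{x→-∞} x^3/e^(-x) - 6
The quotient is an ∞/∞ indeterminate form as x → -∞.
Compare growth rates of the dominant terms (exponentials ≫ polynomials ≫ logarithms), or apply L'Hôpital's rule; the quotient → 0.
Adding the constant: 0 - 6 = -6. Limit = -6.

Final answer: -6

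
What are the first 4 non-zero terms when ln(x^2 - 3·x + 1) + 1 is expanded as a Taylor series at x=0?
-6·x^3 - 7·x^2/2 - 3·x + 1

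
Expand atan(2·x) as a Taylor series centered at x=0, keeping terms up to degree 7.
-128·x^7/7 + 32·x^5/5 - 8·x^3/3 + 2·x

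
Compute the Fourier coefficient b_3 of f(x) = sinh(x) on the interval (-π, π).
b_3 = (1/π) ∫_{-π}^{π} f(x)·sin(3x) dx.
Evaluate the integral (use parity and integration by parts as needed): b_3 = 3·sinh(π)/(5·π).

Final answer: 3·sinh(π)/(5·π)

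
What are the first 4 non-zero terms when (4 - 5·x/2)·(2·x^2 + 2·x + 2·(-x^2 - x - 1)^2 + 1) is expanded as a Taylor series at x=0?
-4·x^3 + 17·x^2 + 33·x/2 + 12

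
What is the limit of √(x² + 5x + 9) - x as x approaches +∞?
This is an ∞ − ∞ indeterminate form.
Multiply and divide by the conjugate √(x²+5x + 9) + x; the x² terms cancel, leaving (5x + 9)/(√(x²+5x + 9)+x) → 5/2.
Limit = 5/2.

Final answer: 5/2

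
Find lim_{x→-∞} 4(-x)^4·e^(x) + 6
The product is a 0·∞ indeterminate form at x → -∞.
Rewrite the product as 4(-x)^4 / e^(-x) (an ∞/∞ form) and apply L'Hôpital, or use the standard hierarchy e^(|x|) ≫ |(-x)^4| as x → -∞.
The indeterminate product → 0, so the limit = 6.

Final answer: 6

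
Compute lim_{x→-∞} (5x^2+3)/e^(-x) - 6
The quotient is an ∞/∞ indeterminate form as x → -∞.
Compare growth rates of the dominant terms (exponentials ≫ polynomials ≫ logarithms), or apply L'Hôpital's rule; the quotient → 0.
Adding the constant: 0 - 6 = -6. Limit = -6.

Final answer: -6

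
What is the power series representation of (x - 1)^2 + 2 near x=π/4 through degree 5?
-π/2 + π^2/16 + 3 + (-2 + π/2)·(x - π/4) + (x - π/4)^2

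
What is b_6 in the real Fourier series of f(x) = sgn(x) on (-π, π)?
b_6 = (1/π) ∫_{-π}^{π} f(x)·sin(6x) dx.
Evaluate the integral (use parity and integration by parts as needed): b_6 = 0.

Final answer: 0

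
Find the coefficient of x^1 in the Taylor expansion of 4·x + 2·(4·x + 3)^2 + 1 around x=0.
Expand to order 1: 4·x + 2·(4·x + 3)^2 + 1 = 52·x + 19 + O(x^2).
The coefficient of x^1 is 52.

Final answer: 52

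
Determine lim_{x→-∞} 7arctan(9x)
Evaluate the dominant behaviour as x → -∞; each term tends to a finite value or vanishes.
Limit = -7·π/2.

Final answer: -7·π/2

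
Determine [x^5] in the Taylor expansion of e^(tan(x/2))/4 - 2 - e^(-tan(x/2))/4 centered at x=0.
Expand to order 5: e^(tan(x/2))/4 - 2 - e^(-tan(x/2))/4 = 37·x^5/7680 + x^3/32 + x/4 - 2 + O(x^6).
The coefficient of x^5 is 37/7680.

Final answer: 37/7680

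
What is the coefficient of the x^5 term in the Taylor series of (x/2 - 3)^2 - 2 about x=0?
Expand to order 5: (x/2 - 3)^2 - 2 = x^2/4 - 3·x + 7 + O(x^6).
The coefficient of x^5 is 0.

Final answer: 0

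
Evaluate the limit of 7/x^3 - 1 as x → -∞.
Evaluate the dominant behaviour as x → -∞; each term tends to a finite value or vanishes.
Limit = -1.

Final answer: -1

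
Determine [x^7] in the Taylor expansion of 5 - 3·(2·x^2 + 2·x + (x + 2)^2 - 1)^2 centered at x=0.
Expand to order 7: 5 - 3·(2·x^2 + 2·x + (x + 2)^2 - 1)^2 = -27·x^4 - 108·x^3 - 162·x^2 - 108·x - 22 + O(x^8).
The coefficient of x^7 is 0.

Final answer: 0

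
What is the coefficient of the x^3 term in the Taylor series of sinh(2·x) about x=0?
Expand to order 3: sinh(2·x) = 4·x^3/3 + 2·x + O(x^4).
The coefficient of x^3 is 4/3.

Final answer: 4/3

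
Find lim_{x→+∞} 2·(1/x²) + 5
Evaluate the dominant behaviour as x → +∞; each term tends to a finite value or vanishes.
Limit = 5.

Final answer: 5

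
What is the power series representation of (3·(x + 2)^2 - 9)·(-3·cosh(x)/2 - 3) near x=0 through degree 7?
-x^7/40 - 31·x^6/160 - 3·x^5/4 - 39·x^4/16 - 9·x^3 - 63·x^2/4 - 54·x - 27/2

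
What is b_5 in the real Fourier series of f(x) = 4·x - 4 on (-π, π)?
b_5 = (1/π) ∫_{-π}^{π} f(x)·sin(5x) dx.
Evaluate the integral (use parity and integration by parts as needed): b_5 = 8/5.

Final answer: 8/5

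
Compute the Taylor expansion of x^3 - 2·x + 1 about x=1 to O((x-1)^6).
(x - 1) + 3·(x - 1)^2 + (x - 1)^3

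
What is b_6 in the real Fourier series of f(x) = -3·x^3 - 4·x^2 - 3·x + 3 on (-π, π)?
b_6 = (1/π) ∫_{-π}^{π} f(x)·sin(6x) dx.
Evaluate the integral (use parity and integration by parts as needed): b_6 = 5/6 + π^2.

Final answer: 5/6 + π^2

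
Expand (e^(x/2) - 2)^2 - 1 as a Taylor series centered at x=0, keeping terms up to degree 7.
31·x^7/161280 + x^6/768 + 7·x^5/960 + x^4/32 + x^3/12 - x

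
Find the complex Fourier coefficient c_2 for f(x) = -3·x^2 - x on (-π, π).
Compute the real Fourier coefficients first: a_2 = -3, b_2 = 1.
Then c_2 = (a_2 − i·b_2)/2 = -3/2 - i/2.

Final answer: -3/2 - i/2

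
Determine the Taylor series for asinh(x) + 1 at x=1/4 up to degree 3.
asinh(1/4) + 1 + 4·√(17)·(x - 1/4)/17 - 8·√(17)·(x - 1/4)^2/289 - 448·√(17)·(x - 1/4)^3/14739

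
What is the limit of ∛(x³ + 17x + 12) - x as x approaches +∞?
This is an ∞ − ∞ indeterminate form.
Multiply by (A² + AB + B²)/(A² + AB + B²) where A = ∛(x³+17x + 12), B = x to use A³ − B³ = (A−B)(A²+AB+B²); the x³ terms cancel, leaving (17x + 12)/(A²+AB+B²) with denominator ~ 3x², so the limit is 0.
Limit = 0.

Final answer: 0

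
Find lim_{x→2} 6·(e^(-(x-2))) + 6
Direct substitution at x = 2 gives 12.

Final answer: 12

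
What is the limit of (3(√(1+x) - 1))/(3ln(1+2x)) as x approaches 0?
Both numerator and denominator → 0 as x → 0; this is a 0/0 indeterminate form.
Expand each to leading order near x = 0: numerator ~ 3·x/2, denominator ~ 6·x.
The limit of the ratio is 1/4.

Final answer: 1/4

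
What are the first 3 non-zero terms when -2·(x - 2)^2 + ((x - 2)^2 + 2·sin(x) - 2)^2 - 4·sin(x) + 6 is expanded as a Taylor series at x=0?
6·x^2 - 4·x + 2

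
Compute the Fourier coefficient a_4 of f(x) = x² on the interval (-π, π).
a_4 = (1/π) ∫_{-π}^{π} f(x)·cos(4x) dx.
Evaluate the integral (use parity and integration by parts as needed): a_4 = 1/4.

Final answer: 1/4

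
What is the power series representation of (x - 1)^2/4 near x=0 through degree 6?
x^2/4 - x/2 + 1/4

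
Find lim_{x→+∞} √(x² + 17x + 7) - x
This is an ∞ − ∞ indeterminate form.
Multiply and divide by the conjugate √(x²+17x + 7) + x; the x² terms cancel, leaving (17x + 7)/(√(x²+17x + 7)+x) → 17/2.
Limit = 17/2.

Final answer: 17/2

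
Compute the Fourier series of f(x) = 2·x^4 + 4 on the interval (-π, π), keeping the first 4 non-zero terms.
(96 - 16·π^2)·cos(x) + (-6 + 4·π^2)·cos(2·x) + (32/27 - 16·π^2/9)·cos(3·x) + 4 + 2·π^4/5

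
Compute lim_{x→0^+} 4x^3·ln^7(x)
This is a 0·∞ indeterminate form at x → 0⁺.
Rewrite the product as 4·ln^7(x) / x^(-3) and apply L'Hôpital, or use the standard hierarchy x^(-3) ≫ |ln x|^7 as x → 0⁺.
The indeterminate product → 0, so the limit = 0.

Final answer: 0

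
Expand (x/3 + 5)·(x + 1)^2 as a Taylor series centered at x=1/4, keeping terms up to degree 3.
1525/192 + 635·(x - 1/4)/48 + 71·(x - 1/4)^2/12 + (x - 1/4)^3/3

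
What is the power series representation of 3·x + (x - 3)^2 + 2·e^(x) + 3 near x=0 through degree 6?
x^6/360 + x^5/60 + x^4/12 + x^3/3 + 2·x^2 - x + 14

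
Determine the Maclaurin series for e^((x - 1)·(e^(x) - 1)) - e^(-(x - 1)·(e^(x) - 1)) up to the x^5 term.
2·x^5/15 + 3·x^4/4 + x^3/3 + x^2 - 2·x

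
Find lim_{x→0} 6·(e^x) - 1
Direct substitution at x = 0 gives 5.

Final answer: 5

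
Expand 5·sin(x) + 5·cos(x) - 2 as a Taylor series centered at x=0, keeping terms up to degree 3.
-5·x^3/6 - 5·x^2/2 + 5·x + 3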